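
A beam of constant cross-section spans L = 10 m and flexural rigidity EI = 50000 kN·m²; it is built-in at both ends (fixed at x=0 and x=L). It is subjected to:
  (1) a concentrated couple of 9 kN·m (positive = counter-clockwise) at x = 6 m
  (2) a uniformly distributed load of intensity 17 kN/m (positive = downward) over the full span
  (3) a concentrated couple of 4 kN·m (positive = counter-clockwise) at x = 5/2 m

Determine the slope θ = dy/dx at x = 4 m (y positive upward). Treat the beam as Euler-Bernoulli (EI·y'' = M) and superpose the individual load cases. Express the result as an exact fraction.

θ(4) = -8569/6250000 rad

Load 1 — applied couple M₀=9 kN·m at a=6 m (b=L-a=4):
  θ_1 = (R_Ax²/2 - M_Ax)/EI  [x≤a] with R_A=162/125, M_A=72/25 = ((162/125)·4²/2 - (72/25)·4)/50000 = -9/390625 rad
Load 2 — uniform load w=17 kN/m over full span:
  θ_2 = -wx(L-x)(L-2x)/(12EI) = -17·4·(10-4)·(10-2·4)/(12·50000) = -17/12500 rad
Load 3 — applied couple M₀=4 kN·m at a=5/2 m (b=L-a=15/2):
  θ_3 = (R_Ax²/2 - M_Ax - M₀(x-a))/EI  [x>a] with R_A=9/20, M_A=-3/4 = ((9/20)·4²/2 - (-3/4)·4 - 4·(4-(5/2)))/50000 = 3/250000 rad
Superposition: θ = Σ θ_i = -8569/6250000 rad ≈ -0.001371 rad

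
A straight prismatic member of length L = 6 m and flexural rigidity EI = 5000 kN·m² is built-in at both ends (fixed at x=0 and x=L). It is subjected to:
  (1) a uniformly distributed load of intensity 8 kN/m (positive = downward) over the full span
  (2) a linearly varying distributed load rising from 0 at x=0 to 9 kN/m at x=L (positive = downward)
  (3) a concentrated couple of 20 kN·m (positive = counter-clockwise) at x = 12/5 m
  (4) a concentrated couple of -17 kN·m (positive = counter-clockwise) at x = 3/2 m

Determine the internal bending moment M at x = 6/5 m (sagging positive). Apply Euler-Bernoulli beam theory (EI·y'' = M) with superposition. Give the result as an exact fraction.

M(6/5) = -12249/2000 kN·m

Load 1 — uniform load w=8 kN/m over full span:
  M_1 = wLx/2 - wL²/12 - wx²/2 = 8·6·(6/5)/2 - 8·6²/12 - 8·(6/5)²/2 = -24/25 kN·m
Load 2 — triangular load w₀=9 kN/m (0→w₀ over full span):
  M_2 = 3w₀Lx/20 - w₀L²/30 - w₀x³/(6L) = 3·9·6·(6/5)/20 - 9·6²/30 - 9·(6/5)³/(6·6) = -189/125 kN·m
Load 3 — applied couple M₀=20 kN·m at a=12/5 m (b=L-a=18/5):
  M_3 = R_Ax - M_A  [x≤a] with R_A=24/5, M_A=12/5 = (24/5)·(6/5) - (12/5) = 84/25 kN·m
Load 4 — applied couple M₀=-17 kN·m at a=3/2 m (b=L-a=9/2):
  M_4 = R_Ax - M_A  [x≤a] with R_A=-51/16, M_A=51/16 = (-51/16)·(6/5) - (51/16) = -561/80 kN·m
Superposition: M = Σ M_i = -12249/2000 kN·m ≈ -6.124500 kN·m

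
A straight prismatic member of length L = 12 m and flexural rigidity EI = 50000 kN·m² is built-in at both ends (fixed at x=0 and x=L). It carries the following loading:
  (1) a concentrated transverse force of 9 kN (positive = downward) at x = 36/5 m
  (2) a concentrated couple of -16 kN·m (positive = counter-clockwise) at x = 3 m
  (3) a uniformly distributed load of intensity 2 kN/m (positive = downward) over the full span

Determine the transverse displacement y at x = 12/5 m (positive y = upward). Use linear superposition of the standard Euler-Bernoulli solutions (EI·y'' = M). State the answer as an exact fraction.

y(12/5) = -154089/97656250 m

Load 1 — point force P=9 kN at a=36/5 m (b=L-a=24/5):
  y_1 = -Pb²x²(3aL-(3a+b)x)/(6L³EI)  [x≤a] = -9·(24/5)²·(12/5)²·(3·(36/5)·12-(3·(36/5)+(24/5))·(12/5))/(6·12³·50000) = -22032/48828125 m
Load 2 — applied couple M₀=-16 kN·m at a=3 m (b=L-a=9):
  y_2 = (R_Ax³/6 - M_Ax²/2)/EI  [x≤a] with R_A=-3/2, M_A=3 = ((-3/2)·(12/5)³/6 - 3·(12/5)²/2)/50000 = -189/781250 m
Load 3 — uniform load w=2 kN/m over full span:
  y_3 = -wx²(L-x)²/(24EI) = -2·(12/5)²·(12-(12/5))²/(24·50000) = -1728/1953125 m
Superposition: y = Σ y_i = -154089/97656250 m ≈ -0.001578 m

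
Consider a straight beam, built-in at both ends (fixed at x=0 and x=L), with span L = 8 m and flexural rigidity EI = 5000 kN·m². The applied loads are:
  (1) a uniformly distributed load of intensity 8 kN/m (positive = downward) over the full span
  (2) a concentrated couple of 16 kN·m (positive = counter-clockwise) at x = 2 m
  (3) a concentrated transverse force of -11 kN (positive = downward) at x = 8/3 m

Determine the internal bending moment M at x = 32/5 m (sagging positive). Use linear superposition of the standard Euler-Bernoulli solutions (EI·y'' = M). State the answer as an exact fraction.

M(32/5) = 371/225 kN·m

Load 1 — uniform load w=8 kN/m over full span:
  M_1 = wLx/2 - wL²/12 - wx²/2 = 8·8·(32/5)/2 - 8·8²/12 - 8·(32/5)²/2 = -128/75 kN·m
Load 2 — applied couple M₀=16 kN·m at a=2 m (b=L-a=6):
  M_2 = R_Ax - M_A - M₀  [x>a] with R_A=9/4, M_A=-3 = (9/4)·(32/5) - (-3) - 16 = 7/5 kN·m
Load 3 — point force P=-11 kN at a=8/3 m (b=L-a=16/3):
  M_3 = Pa²(a+3b)(L-x)/L³ - Pa²b/L²  [x>a] = (-11)·(8/3)²·((8/3)+3·(16/3))·(8-(32/5))/8³ - (-11)·(8/3)²·(16/3)/8² = 88/45 kN·m
Superposition: M = Σ M_i = 371/225 kN·m ≈ 1.648889 kN·m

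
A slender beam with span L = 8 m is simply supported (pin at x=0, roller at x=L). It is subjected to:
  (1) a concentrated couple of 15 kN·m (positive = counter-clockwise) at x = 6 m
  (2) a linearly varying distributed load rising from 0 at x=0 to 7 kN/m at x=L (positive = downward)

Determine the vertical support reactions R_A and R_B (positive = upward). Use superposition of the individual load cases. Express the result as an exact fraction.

Load 1 — applied couple M₀=15 kN·m at a=6 m (b=L-a=2):
  R_A = M₀/L = 15/8 kN
  R_B = -M₀/L = -15/8 kN
Load 2 — triangular load w₀=7 kN/m (0→w₀ over full span):
  R_A = w₀L/6 = 7·8/6 = 28/3 kN
  R_B = w₀L/3 = 7·8/3 = 56/3 kN
Superposition: R_A = 269/24 kN, R_B = 403/24 kN

R_A = 269/24 kN, R_B = 403/24 kN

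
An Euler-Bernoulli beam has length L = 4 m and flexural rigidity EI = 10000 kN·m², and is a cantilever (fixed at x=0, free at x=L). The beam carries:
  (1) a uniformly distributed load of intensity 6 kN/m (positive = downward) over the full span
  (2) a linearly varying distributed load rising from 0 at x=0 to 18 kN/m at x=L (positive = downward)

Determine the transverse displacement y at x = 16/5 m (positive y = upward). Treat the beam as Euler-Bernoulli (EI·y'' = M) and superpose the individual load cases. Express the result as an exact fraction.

Load 1 — uniform load w=6 kN/m over full span:
  y_1 = -wx²(x²-4Lx+6L²)/(24EI) = -6·(16/5)²·((16/5)²-4·4·(16/5)+6·4²)/(24·10000) = -5504/390625 m
Load 2 — triangular load w₀=18 kN/m (0→w₀ over full span):
  y_2 = (w₀Lx³/12-w₀L²x²/6-w₀x⁵/(120L))/EI = (18·4·(16/5)³/12-18·4²·(16/5)²/6-18·(16/5)⁵/(120·4))/10000 = -300288/9765625 m
Superposition: y = Σ y_i = -437888/9765625 m ≈ -0.044840 m

y(16/5) = -437888/9765625 m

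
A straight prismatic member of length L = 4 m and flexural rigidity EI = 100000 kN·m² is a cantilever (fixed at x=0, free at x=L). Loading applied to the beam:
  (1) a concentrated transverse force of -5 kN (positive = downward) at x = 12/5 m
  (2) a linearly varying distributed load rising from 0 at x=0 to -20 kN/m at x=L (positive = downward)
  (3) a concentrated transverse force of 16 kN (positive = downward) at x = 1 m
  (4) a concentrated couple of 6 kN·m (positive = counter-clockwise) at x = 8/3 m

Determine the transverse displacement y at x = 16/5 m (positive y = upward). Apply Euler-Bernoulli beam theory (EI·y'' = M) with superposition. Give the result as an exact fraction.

Load 1 — point force P=-5 kN at a=12/5 m (b=L-a=8/5):
  y_1 = -Pa²(3x-a)/(6EI)  [x>a] = -(-5)·(12/5)²·(3·(16/5)-(12/5))/(6·100000) = 27/78125 m
Load 2 — triangular load w₀=-20 kN/m (0→w₀ over full span):
  y_2 = (w₀Lx³/12-w₀L²x²/6-w₀x⁵/(120L))/EI = ((-20)·4·(16/5)³/12-(-20)·4²·(16/5)²/6-(-20)·(16/5)⁵/(120·4))/100000 = 100096/29296875 m
Load 3 — point force P=16 kN at a=1 m (b=L-a=3):
  y_3 = -Pa²(3x-a)/(6EI)  [x>a] = -16·1²·(3·(16/5)-1)/(6·100000) = -43/187500 m
Load 4 — applied couple M₀=6 kN·m at a=8/3 m (b=L-a=4/3):
  y_4 = M₀a(2x-a)/(2EI)  [x>a] = 6·(8/3)·(2·(16/5)-(8/3))/(2·100000) = 14/46875 m
Superposition: y = Σ y_i = 449009/117187500 m ≈ 0.003832 m

y(16/5) = 449009/117187500 m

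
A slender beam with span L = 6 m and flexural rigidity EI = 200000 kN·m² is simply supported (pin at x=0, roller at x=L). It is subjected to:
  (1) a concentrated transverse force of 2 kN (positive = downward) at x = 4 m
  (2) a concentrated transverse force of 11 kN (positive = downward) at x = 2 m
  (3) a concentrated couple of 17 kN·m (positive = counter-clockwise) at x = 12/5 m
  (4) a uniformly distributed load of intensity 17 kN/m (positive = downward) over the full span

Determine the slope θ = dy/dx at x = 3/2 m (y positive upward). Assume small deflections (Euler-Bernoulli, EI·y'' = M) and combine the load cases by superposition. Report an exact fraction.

Load 1 — point force P=2 kN at a=4 m (b=L-a=2):
  θ_1 = -Pb(L²-b²-3x²)/(6LEI)  [x≤a] = -2·2·(6²-2²-3·(3/2)²)/(6·6·200000) = -101/7200000 rad
Load 2 — point force P=11 kN at a=2 m (b=L-a=4):
  θ_2 = -Pb(L²-b²-3x²)/(6LEI)  [x≤a] = -11·4·(6²-4²-3·(3/2)²)/(6·6·200000) = -583/7200000 rad
Load 3 — applied couple M₀=17 kN·m at a=12/5 m (b=L-a=18/5):
  θ_3 = (M₀x²/(2L)+C₁)/EI  [x≤a] with C₁=M₀(3b²-L²)/(6L)=34/25 = (17·(3/2)²/(2·6)+(34/25))/200000 = 1819/80000000 rad
Load 4 — uniform load w=17 kN/m over full span:
  θ_4 = -w(L³-6Lx²+4x³)/(24EI) = -17·(6³-6·6·(3/2)²+4·(3/2)³)/(24·200000) = -1683/3200000 rad
Superposition: θ = Σ θ_i = -2991/5000000 rad ≈ -0.000598 rad

θ(3/2) = -2991/5000000 rad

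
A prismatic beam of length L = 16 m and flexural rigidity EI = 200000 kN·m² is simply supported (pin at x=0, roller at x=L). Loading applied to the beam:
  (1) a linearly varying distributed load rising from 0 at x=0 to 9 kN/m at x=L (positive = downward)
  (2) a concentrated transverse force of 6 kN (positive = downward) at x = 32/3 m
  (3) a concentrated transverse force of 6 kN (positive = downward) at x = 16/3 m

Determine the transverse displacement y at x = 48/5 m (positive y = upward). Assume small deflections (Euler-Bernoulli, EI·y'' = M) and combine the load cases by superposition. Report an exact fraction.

y(48/5) = -30031424/1318359375 m

Load 1 — triangular load w₀=9 kN/m (0→w₀ over full span):
  y_1 = -w₀x(7L⁴-10L²x²+3x⁴)/(360LEI) = -9·(48/5)·(7·16⁴-10·16²·(48/5)²+3·(48/5)⁴)/(360·16·200000) = -909312/48828125 m
Load 2 — point force P=6 kN at a=32/3 m (b=L-a=16/3):
  y_2 = -Pbx(L²-b²-x²)/(6LEI)  [x≤a] = -6·(16/3)·(48/5)·(16²-(16/3)²-(48/5)²)/(6·16·200000) = -7616/3515625 m
Load 3 — point force P=6 kN at a=16/3 m (b=L-a=32/3):
  y_3 = -Pa(L-x)(2Lx-a²-x²)/(6LEI)  [x>a] = -6·(16/3)·(16-(48/5))·(2·16·(48/5)-(16/3)²-(48/5)²)/(6·16·200000) = -20992/10546875 m
Superposition: y = Σ y_i = -30031424/1318359375 m ≈ -0.022779 m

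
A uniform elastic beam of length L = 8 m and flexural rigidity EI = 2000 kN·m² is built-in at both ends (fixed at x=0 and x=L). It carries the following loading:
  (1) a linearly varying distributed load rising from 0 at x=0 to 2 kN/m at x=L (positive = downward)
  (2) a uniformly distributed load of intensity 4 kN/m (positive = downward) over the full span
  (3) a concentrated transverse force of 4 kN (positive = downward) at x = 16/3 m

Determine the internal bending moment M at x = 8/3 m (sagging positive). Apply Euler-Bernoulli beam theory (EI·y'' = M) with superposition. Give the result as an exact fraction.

M(8/3) = 3584/405 kN·m

Load 1 — triangular load w₀=2 kN/m (0→w₀ over full span):
  M_1 = 3w₀Lx/20 - w₀L²/30 - w₀x³/(6L) = 3·2·8·(8/3)/20 - 2·8²/30 - 2·(8/3)³/(6·8) = 544/405 kN·m
Load 2 — uniform load w=4 kN/m over full span:
  M_2 = wLx/2 - wL²/12 - wx²/2 = 4·8·(8/3)/2 - 4·8²/12 - 4·(8/3)²/2 = 64/9 kN·m
Load 3 — point force P=4 kN at a=16/3 m (b=L-a=8/3):
  M_3 = Pb²(3a+b)x/L³ - Pab²/L²  [x≤a] = 4·(8/3)²·(3·(16/3)+(8/3))·(8/3)/8³ - 4·(16/3)·(8/3)²/8² = 32/81 kN·m
Superposition: M = Σ M_i = 3584/405 kN·m ≈ 8.849383 kN·m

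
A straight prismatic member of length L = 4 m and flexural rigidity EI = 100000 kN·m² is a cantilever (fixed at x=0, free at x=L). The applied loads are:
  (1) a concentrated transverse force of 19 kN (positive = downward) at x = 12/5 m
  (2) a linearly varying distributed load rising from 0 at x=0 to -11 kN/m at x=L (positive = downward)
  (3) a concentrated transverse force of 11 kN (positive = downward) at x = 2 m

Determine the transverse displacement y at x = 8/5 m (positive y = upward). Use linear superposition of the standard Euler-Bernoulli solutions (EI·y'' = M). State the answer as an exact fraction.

Load 1 — point force P=19 kN at a=12/5 m (b=L-a=8/5):
  y_1 = -Px²(3a-x)/(6EI)  [x≤a] = -19·(8/5)²·(3·(12/5)-(8/5))/(6·100000) = -532/1171875 m
Load 2 — triangular load w₀=-11 kN/m (0→w₀ over full span):
  y_2 = (w₀Lx³/12-w₀L²x²/6-w₀x⁵/(120L))/EI = ((-11)·4·(8/5)³/12-(-11)·4²·(8/5)²/6-(-11)·(8/5)⁵/(120·4))/100000 = 88352/146484375 m
Load 3 — point force P=11 kN at a=2 m (b=L-a=2):
  y_3 = -Px²(3a-x)/(6EI)  [x≤a] = -11·(8/5)²·(3·2-(8/5))/(6·100000) = -242/1171875 m
Superposition: y = Σ y_i = -8398/146484375 m ≈ -0.000057 m

y(8/5) = -8398/146484375 m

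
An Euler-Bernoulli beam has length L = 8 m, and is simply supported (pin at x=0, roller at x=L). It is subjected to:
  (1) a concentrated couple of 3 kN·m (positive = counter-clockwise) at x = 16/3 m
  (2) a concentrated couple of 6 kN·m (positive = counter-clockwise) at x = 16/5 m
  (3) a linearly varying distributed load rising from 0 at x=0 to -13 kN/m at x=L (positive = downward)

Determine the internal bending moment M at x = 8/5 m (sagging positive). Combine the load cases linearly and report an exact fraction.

Load 1 — applied couple M₀=3 kN·m at a=16/3 m (b=L-a=8/3):
  M_1 = M₀x/L  [x≤a] = 3·(8/5)/8 = 3/5 kN·m
Load 2 — applied couple M₀=6 kN·m at a=16/5 m (b=L-a=24/5):
  M_2 = M₀x/L  [x≤a] = 6·(8/5)/8 = 6/5 kN·m
Load 3 — triangular load w₀=-13 kN/m (0→w₀ over full span):
  M_3 = w₀Lx/6 - w₀x³/(6L) = (-13)·8·(8/5)/6 - (-13)·(8/5)³/(6·8) = -3328/125 kN·m
Superposition: M = Σ M_i = -3103/125 kN·m ≈ -24.824000 kN·m

M(8/5) = -3103/125 kN·m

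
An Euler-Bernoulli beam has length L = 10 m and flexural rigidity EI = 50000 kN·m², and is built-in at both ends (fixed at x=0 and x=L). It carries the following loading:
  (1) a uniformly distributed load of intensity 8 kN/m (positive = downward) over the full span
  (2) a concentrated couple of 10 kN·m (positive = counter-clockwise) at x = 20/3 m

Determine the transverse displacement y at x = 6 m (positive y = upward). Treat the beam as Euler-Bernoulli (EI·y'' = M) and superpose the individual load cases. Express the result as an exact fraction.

Load 1 — uniform load w=8 kN/m over full span:
  y_1 = -wx²(L-x)²/(24EI) = -8·6²·(10-6)²/(24·50000) = -12/3125 m
Load 2 — applied couple M₀=10 kN·m at a=20/3 m (b=L-a=10/3):
  y_2 = (R_Ax³/6 - M_Ax²/2)/EI  [x≤a] with R_A=4/3, M_A=10/3 = ((4/3)·6³/6 - (10/3)·6²/2)/50000 = -3/12500 m
Superposition: y = Σ y_i = -51/12500 m ≈ -0.004080 m

y(6) = -51/12500 m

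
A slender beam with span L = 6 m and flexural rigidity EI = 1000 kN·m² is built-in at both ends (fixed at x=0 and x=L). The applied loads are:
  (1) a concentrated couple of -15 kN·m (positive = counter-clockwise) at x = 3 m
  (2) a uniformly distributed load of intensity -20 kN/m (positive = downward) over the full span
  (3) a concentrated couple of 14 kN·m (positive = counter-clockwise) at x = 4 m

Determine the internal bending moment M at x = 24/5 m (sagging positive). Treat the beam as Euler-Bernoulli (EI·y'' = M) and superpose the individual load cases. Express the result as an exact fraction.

Load 1 — applied couple M₀=-15 kN·m at a=3 m (b=L-a=3):
  M_1 = R_Ax - M_A - M₀  [x>a] with R_A=-15/4, M_A=-15/4 = (-15/4)·(24/5) - (-15/4) - (-15) = 3/4 kN·m
Load 2 — uniform load w=-20 kN/m over full span:
  M_2 = wLx/2 - wL²/12 - wx²/2 = (-20)·6·(24/5)/2 - (-20)·6²/12 - (-20)·(24/5)²/2 = 12/5 kN·m
Load 3 — applied couple M₀=14 kN·m at a=4 m (b=L-a=2):
  M_3 = R_Ax - M_A - M₀  [x>a] with R_A=28/9, M_A=14/3 = (28/9)·(24/5) - (14/3) - 14 = -56/15 kN·m
Superposition: M = Σ M_i = -7/12 kN·m ≈ -0.583333 kN·m

M(24/5) = -7/12 kN·m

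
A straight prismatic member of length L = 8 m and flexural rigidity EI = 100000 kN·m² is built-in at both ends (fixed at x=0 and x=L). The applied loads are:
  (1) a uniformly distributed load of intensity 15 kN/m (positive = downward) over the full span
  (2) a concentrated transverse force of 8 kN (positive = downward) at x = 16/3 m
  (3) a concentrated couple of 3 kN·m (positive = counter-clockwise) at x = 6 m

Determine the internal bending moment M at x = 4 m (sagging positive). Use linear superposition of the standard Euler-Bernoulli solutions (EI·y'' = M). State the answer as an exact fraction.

M(4) = 1595/36 kN·m

Load 1 — uniform load w=15 kN/m over full span:
  M_1 = wLx/2 - wL²/12 - wx²/2 = 15·8·4/2 - 15·8²/12 - 15·4²/2 = 40 kN·m
Load 2 — point force P=8 kN at a=16/3 m (b=L-a=8/3):
  M_2 = Pb²(3a+b)x/L³ - Pab²/L²  [x≤a] = 8·(8/3)²·(3·(16/3)+(8/3))·4/8³ - 8·(16/3)·(8/3)²/8² = 32/9 kN·m
Load 3 — applied couple M₀=3 kN·m at a=6 m (b=L-a=2):
  M_3 = R_Ax - M_A  [x≤a] with R_A=27/64, M_A=15/16 = (27/64)·4 - (15/16) = 3/4 kN·m
Superposition: M = Σ M_i = 1595/36 kN·m ≈ 44.305556 kN·m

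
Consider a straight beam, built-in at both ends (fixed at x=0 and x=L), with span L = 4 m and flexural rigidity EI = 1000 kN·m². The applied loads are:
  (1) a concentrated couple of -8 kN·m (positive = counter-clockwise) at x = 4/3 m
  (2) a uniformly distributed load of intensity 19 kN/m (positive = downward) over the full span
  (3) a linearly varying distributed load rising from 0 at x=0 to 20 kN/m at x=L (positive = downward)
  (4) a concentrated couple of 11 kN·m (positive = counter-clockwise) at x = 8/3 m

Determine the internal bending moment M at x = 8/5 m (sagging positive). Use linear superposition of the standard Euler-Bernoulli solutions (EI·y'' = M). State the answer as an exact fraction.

Load 1 — applied couple M₀=-8 kN·m at a=4/3 m (b=L-a=8/3):
  M_1 = R_Ax - M_A - M₀  [x>a] with R_A=-8/3, M_A=0 = (-8/3)·(8/5) - 0 - (-8) = 56/15 kN·m
Load 2 — uniform load w=19 kN/m over full span:
  M_2 = wLx/2 - wL²/12 - wx²/2 = 19·4·(8/5)/2 - 19·4²/12 - 19·(8/5)²/2 = 836/75 kN·m
Load 3 — triangular load w₀=20 kN/m (0→w₀ over full span):
  M_3 = 3w₀Lx/20 - w₀L²/30 - w₀x³/(6L) = 3·20·4·(8/5)/20 - 20·4²/30 - 20·(8/5)³/(6·4) = 128/25 kN·m
Load 4 — applied couple M₀=11 kN·m at a=8/3 m (b=L-a=4/3):
  M_4 = R_Ax - M_A  [x≤a] with R_A=11/3, M_A=11/3 = (11/3)·(8/5) - (11/3) = 11/5 kN·m
Superposition: M = Σ M_i = 111/5 kN·m ≈ 22.200000 kN·m

M(8/5) = 111/5 kN·m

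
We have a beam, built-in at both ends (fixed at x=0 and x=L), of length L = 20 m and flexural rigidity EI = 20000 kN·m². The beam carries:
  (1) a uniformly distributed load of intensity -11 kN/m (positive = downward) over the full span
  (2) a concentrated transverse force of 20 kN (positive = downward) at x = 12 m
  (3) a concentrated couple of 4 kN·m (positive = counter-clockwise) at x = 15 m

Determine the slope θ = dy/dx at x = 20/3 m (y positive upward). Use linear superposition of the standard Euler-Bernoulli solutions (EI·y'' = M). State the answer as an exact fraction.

θ(20/3) = 17833/810000 rad

Load 1 — uniform load w=-11 kN/m over full span:
  θ_1 = -wx(L-x)(L-2x)/(12EI) = -(-11)·(20/3)·(20-(20/3))·(20-2·(20/3))/(12·20000) = 11/405 rad
Load 2 — point force P=20 kN at a=12 m (b=L-a=8):
  θ_2 = -Pb²x(2aL-(3a+b)x)/(2L³EI)  [x≤a] = -20·8²·(20/3)·(2·12·20-(3·12+8)·(20/3))/(2·20³·20000) = -28/5625 rad
Load 3 — applied couple M₀=4 kN·m at a=15 m (b=L-a=5):
  θ_3 = (R_Ax²/2 - M_Ax)/EI  [x≤a] with R_A=9/40, M_A=5/4 = ((9/40)·(20/3)²/2 - (5/4)·(20/3))/20000 = -1/6000 rad
Superposition: θ = Σ θ_i = 17833/810000 rad ≈ 0.022016 rad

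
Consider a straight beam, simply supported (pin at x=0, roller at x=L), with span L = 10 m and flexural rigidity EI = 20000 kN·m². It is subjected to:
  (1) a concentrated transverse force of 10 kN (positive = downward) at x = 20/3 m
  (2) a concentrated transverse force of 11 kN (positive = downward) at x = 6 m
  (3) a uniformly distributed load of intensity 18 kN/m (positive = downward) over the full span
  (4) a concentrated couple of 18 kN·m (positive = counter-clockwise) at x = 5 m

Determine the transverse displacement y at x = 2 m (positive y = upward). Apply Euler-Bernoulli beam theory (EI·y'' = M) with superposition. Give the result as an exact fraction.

Load 1 — point force P=10 kN at a=20/3 m (b=L-a=10/3):
  y_1 = -Pbx(L²-b²-x²)/(6LEI)  [x≤a] = -10·(10/3)·2·(10²-(10/3)²-2²)/(6·10·20000) = -191/40500 m
Load 2 — point force P=11 kN at a=6 m (b=L-a=4):
  y_2 = -Pbx(L²-b²-x²)/(6LEI)  [x≤a] = -11·4·2·(10²-4²-2²)/(6·10·20000) = -11/1875 m
Load 3 — uniform load w=18 kN/m over full span:
  y_3 = -wx(L³-2Lx²+x³)/(24EI) = -18·2·(10³-2·10·2²+2³)/(24·20000) = -87/1250 m
Load 4 — applied couple M₀=18 kN·m at a=5 m (b=L-a=5):
  y_4 = (M₀x³/(6L)+C₁x)/EI  [x≤a] with C₁=M₀(3b²-L²)/(6L)=-15/2 = (18·2³/(6·10)+(-15/2)·2)/20000 = -63/100000 m
Superposition: y = Σ y_i = -654583/8100000 m ≈ -0.080813 m

y(2) = -654583/8100000 m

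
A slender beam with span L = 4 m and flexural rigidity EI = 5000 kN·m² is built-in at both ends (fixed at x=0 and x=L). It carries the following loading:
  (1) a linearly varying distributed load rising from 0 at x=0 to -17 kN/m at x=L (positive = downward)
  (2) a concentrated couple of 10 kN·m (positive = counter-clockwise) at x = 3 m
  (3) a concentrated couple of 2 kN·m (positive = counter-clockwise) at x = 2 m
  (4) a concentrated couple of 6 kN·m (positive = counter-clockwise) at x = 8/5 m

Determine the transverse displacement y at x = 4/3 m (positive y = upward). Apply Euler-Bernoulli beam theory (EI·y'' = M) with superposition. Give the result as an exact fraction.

Load 1 — triangular load w₀=-17 kN/m (0→w₀ over full span):
  y_1 = -w₀x²(L-x)²(x+2L)/(120LEI) = -(-17)·(4/3)²·(4-(4/3))²·((4/3)+2·4)/(120·4·5000) = 1904/2278125 m
Load 2 — applied couple M₀=10 kN·m at a=3 m (b=L-a=1):
  y_2 = (R_Ax³/6 - M_Ax²/2)/EI  [x≤a] with R_A=45/16, M_A=25/8 = ((45/16)·(4/3)³/6 - (25/8)·(4/3)²/2)/5000 = -1/3000 m
Load 3 — applied couple M₀=2 kN·m at a=2 m (b=L-a=2):
  y_3 = (R_Ax³/6 - M_Ax²/2)/EI  [x≤a] with R_A=3/4, M_A=1/2 = ((3/4)·(4/3)³/6 - (1/2)·(4/3)²/2)/5000 = -1/33750 m
Load 4 — applied couple M₀=6 kN·m at a=8/5 m (b=L-a=12/5):
  y_4 = (R_Ax³/6 - M_Ax²/2)/EI  [x≤a] with R_A=54/25, M_A=18/25 = ((54/25)·(4/3)³/6 - (18/25)·(4/3)²/2)/5000 = 2/46875 m
Superposition: y = Σ y_i = 46973/91125000 m ≈ 0.000515 m

y(4/3) = 46973/91125000 m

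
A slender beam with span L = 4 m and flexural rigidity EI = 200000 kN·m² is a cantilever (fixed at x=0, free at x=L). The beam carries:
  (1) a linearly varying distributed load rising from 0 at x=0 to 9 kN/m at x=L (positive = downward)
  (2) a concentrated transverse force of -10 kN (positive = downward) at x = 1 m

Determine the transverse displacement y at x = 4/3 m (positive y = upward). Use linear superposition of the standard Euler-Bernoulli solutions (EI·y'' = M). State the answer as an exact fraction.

Load 1 — triangular load w₀=9 kN/m (0→w₀ over full span):
  y_1 = (w₀Lx³/12-w₀L²x²/6-w₀x⁵/(120L))/EI = (9·4·(4/3)³/12-9·4²·(4/3)²/6-9·(4/3)⁵/(120·4))/200000 = -451/2531250 m
Load 2 — point force P=-10 kN at a=1 m (b=L-a=3):
  y_2 = -Pa²(3x-a)/(6EI)  [x>a] = -(-10)·1²·(3·(4/3)-1)/(6·200000) = 1/40000 m
Superposition: y = Σ y_i = -12407/81000000 m ≈ -0.000153 m

y(4/3) = -12407/81000000 m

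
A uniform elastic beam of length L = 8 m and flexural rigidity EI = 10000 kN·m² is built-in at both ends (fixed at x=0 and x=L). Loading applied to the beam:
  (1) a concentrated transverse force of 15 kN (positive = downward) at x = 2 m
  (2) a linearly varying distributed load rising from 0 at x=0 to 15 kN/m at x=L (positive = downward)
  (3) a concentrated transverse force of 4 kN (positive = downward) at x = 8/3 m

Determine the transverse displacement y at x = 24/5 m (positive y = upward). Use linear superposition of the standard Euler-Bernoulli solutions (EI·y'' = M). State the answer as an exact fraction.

y(24/5) = -1568581/158203125 m

Load 1 — point force P=15 kN at a=2 m (b=L-a=6):
  y_1 = -Pa²(L-x)²(3bL-(3b+a)(L-x))/(6L³EI)  [x>a] = -15·2²·(8-(24/5))²·(3·6·8-(3·6+2)·(8-(24/5)))/(6·8³·10000) = -1/625 m
Load 2 — triangular load w₀=15 kN/m (0→w₀ over full span):
  y_2 = -w₀x²(L-x)²(x+2L)/(120LEI) = -15·(24/5)²·(8-(24/5))²·((24/5)+2·8)/(120·8·10000) = -14976/1953125 m
Load 3 — point force P=4 kN at a=8/3 m (b=L-a=16/3):
  y_3 = -Pa²(L-x)²(3bL-(3b+a)(L-x))/(6L³EI)  [x>a] = -4·(8/3)²·(8-(24/5))²·(3·(16/3)·8-(3·(16/3)+(8/3))·(8-(24/5)))/(6·8³·10000) = -4096/6328125 m
Superposition: y = Σ y_i = -1568581/158203125 m ≈ -0.009915 m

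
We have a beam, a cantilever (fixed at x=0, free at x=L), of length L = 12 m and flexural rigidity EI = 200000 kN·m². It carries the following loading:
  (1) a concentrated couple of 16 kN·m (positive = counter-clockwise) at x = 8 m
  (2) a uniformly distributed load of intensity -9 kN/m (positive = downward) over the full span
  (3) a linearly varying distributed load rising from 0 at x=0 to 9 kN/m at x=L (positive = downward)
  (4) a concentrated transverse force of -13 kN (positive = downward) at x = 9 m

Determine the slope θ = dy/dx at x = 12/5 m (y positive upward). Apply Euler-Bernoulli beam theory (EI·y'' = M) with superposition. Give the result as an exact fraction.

θ(12/5) = 103803/31250000 rad

Load 1 — applied couple M₀=16 kN·m at a=8 m (b=L-a=4):
  θ_1 = M₀x/EI  [x≤a] = 16·(12/5)/200000 = 3/15625 rad
Load 2 — uniform load w=-9 kN/m over full span:
  θ_2 = -wx(x²-3Lx+3L²)/(6EI) = -(-9)·(12/5)·((12/5)²-3·12·(12/5)+3·12²)/(6·200000) = 4941/781250 rad
Load 3 — triangular load w₀=9 kN/m (0→w₀ over full span):
  θ_3 = (w₀Lx²/4-w₀L²x/3-w₀x⁴/(24L))/EI = (9·12·(12/5)²/4-9·12²·(12/5)/3-9·(12/5)⁴/(24·12))/200000 = -68931/15625000 rad
Load 4 — point force P=-13 kN at a=9 m (b=L-a=3):
  θ_4 = -Px(2a-x)/(2EI)  [x≤a] = -(-13)·(12/5)·(2·9-(12/5))/(2·200000) = 1521/1250000 rad
Superposition: θ = Σ θ_i = 103803/31250000 rad ≈ 0.003322 rad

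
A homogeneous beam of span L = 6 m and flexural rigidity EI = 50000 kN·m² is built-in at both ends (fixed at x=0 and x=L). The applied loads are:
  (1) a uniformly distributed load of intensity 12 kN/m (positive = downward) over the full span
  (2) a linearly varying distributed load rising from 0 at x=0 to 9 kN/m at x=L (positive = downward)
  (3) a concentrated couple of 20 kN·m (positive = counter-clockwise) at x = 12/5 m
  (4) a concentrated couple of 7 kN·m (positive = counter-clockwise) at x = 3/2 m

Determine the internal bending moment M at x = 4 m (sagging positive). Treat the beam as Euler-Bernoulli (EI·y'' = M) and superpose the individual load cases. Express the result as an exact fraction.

M(4) = 1117/80 kN·m

Load 1 — uniform load w=12 kN/m over full span:
  M_1 = wLx/2 - wL²/12 - wx²/2 = 12·6·4/2 - 12·6²/12 - 12·4²/2 = 12 kN·m
Load 2 — triangular load w₀=9 kN/m (0→w₀ over full span):
  M_2 = 3w₀Lx/20 - w₀L²/30 - w₀x³/(6L) = 3·9·6·4/20 - 9·6²/30 - 9·4³/(6·6) = 28/5 kN·m
Load 3 — applied couple M₀=20 kN·m at a=12/5 m (b=L-a=18/5):
  M_3 = R_Ax - M_A - M₀  [x>a] with R_A=24/5, M_A=12/5 = (24/5)·4 - (12/5) - 20 = -16/5 kN·m
Load 4 — applied couple M₀=7 kN·m at a=3/2 m (b=L-a=9/2):
  M_4 = R_Ax - M_A - M₀  [x>a] with R_A=21/16, M_A=-21/16 = (21/16)·4 - (-21/16) - 7 = -7/16 kN·m
Superposition: M = Σ M_i = 1117/80 kN·m ≈ 13.962500 kN·m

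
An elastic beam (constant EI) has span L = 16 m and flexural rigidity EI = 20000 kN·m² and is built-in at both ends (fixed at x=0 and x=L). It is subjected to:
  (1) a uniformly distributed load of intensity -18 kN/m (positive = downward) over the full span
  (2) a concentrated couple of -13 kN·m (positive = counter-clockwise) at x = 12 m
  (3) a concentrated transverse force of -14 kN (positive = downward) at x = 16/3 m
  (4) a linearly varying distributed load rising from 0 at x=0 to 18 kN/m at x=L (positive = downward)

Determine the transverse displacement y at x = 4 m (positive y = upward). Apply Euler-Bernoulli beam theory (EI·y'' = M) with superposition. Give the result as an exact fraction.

Load 1 — uniform load w=-18 kN/m over full span:
  y_1 = -wx²(L-x)²/(24EI) = -(-18)·4²·(16-4)²/(24·20000) = 54/625 m
Load 2 — applied couple M₀=-13 kN·m at a=12 m (b=L-a=4):
  y_2 = (R_Ax³/6 - M_Ax²/2)/EI  [x≤a] with R_A=-117/128, M_A=-65/16 = ((-117/128)·4³/6 - (-65/16)·4²/2)/20000 = 91/80000 m
Load 3 — point force P=-14 kN at a=16/3 m (b=L-a=32/3):
  y_3 = -Pb²x²(3aL-(3a+b)x)/(6L³EI)  [x≤a] = -(-14)·(32/3)²·4²·(3·(16/3)·16-(3·(16/3)+(32/3))·4)/(6·16³·20000) = 392/50625 m
Load 4 — triangular load w₀=18 kN/m (0→w₀ over full span):
  y_4 = -w₀x²(L-x)²(x+2L)/(120LEI) = -18·4²·(16-4)²·(4+2·16)/(120·16·20000) = -243/6250 m
Superposition: y = Σ y_i = 1827383/32400000 m ≈ 0.056401 m

y(4) = 1827383/32400000 m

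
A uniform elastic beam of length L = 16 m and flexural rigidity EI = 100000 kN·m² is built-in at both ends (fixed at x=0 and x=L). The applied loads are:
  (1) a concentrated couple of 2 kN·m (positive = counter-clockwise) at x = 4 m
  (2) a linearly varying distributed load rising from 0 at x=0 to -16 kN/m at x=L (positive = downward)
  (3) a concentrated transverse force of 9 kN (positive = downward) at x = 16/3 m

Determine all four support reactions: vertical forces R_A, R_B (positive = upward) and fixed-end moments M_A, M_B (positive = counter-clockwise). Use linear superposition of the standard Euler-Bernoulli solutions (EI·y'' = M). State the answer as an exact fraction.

R_A = -30329/960 kN, M_A = -4623/40 kN·m, R_B = -83911/960 kN, M_B = 23371/120 kN·m

Load 1 — applied couple M₀=2 kN·m at a=4 m (b=L-a=12):
  R_A = 6M₀ab/L³ = 6·2·4·12/16³ = 9/64 kN
  M_A = M₀b(2a-b)/L² = 2·12·(2·4-12)/16² = -3/8 kN·m
  R_B = -6M₀ab/L³ = -6·2·4·12/16³ = -9/64 kN
  M_B = M₀a(2b-a)/L² = 2·4·(2·12-4)/16² = 5/8 kN·m
Load 2 — triangular load w₀=-16 kN/m (0→w₀ over full span):
  R_A = 3w₀L/20 = 3·(-16)·16/20 = -192/5 kN
  M_A = w₀L²/30 = (-16)·16²/30 = -2048/15 kN·m
  R_B = 7w₀L/20 = 7·(-16)·16/20 = -448/5 kN
  M_B = -w₀L²/20 = -(-16)·16²/20 = 1024/5 kN·m
Load 3 — point force P=9 kN at a=16/3 m (b=L-a=32/3):
  R_A = Pb²(3a+b)/L³ = 9·(32/3)²·(3·(16/3)+(32/3))/16³ = 20/3 kN
  M_A = Pab²/L² = 9·(16/3)·(32/3)²/16² = 64/3 kN·m
  R_B = Pa²(a+3b)/L³ = 9·(16/3)²·((16/3)+3·(32/3))/16³ = 7/3 kN
  M_B = -Pa²b/L² = -9·(16/3)²·(32/3)/16² = -32/3 kN·m
Superposition: R_A = -30329/960 kN, M_A = -4623/40 kN·m, R_B = -83911/960 kN, M_B = 23371/120 kN·m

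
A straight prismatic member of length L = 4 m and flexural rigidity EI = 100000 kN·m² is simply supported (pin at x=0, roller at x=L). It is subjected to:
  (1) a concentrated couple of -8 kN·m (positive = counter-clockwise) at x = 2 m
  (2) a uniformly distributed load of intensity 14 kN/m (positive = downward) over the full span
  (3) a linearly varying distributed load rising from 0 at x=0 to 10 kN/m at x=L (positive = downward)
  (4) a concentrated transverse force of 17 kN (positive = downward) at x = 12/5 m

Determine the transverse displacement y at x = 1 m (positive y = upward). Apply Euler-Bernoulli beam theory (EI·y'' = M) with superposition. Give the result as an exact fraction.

y(1) = -346217/600000000 m

Load 1 — applied couple M₀=-8 kN·m at a=2 m (b=L-a=2):
  y_1 = (M₀x³/(6L)+C₁x)/EI  [x≤a] with C₁=M₀(3b²-L²)/(6L)=4/3 = ((-8)·1³/(6·4)+(4/3)·1)/100000 = 1/100000 m
Load 2 — uniform load w=14 kN/m over full span:
  y_2 = -wx(L³-2Lx²+x³)/(24EI) = -14·1·(4³-2·4·1²+1³)/(24·100000) = -133/400000 m
Load 3 — triangular load w₀=10 kN/m (0→w₀ over full span):
  y_3 = -w₀x(7L⁴-10L²x²+3x⁴)/(360LEI) = -10·1·(7·4⁴-10·4²·1²+3·1⁴)/(360·4·100000) = -109/960000 m
Load 4 — point force P=17 kN at a=12/5 m (b=L-a=8/5):
  y_4 = -Pbx(L²-b²-x²)/(6LEI)  [x≤a] = -17·(8/5)·1·(4²-(8/5)²-1²)/(6·4·100000) = -5287/37500000 m
Superposition: y = Σ y_i = -346217/600000000 m ≈ -0.000577 m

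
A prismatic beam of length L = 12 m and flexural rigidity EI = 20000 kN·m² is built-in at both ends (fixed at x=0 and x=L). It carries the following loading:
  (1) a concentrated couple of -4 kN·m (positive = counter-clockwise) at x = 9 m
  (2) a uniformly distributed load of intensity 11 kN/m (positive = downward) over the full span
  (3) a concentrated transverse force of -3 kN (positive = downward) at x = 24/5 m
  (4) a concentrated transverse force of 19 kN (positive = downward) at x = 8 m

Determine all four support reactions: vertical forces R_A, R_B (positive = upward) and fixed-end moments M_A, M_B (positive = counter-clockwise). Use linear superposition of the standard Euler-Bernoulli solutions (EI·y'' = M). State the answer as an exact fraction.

Load 1 — applied couple M₀=-4 kN·m at a=9 m (b=L-a=3):
  R_A = 6M₀ab/L³ = 6·(-4)·9·3/12³ = -3/8 kN
  M_A = M₀b(2a-b)/L² = (-4)·3·(2·9-3)/12² = -5/4 kN·m
  R_B = -6M₀ab/L³ = -6·(-4)·9·3/12³ = 3/8 kN
  M_B = M₀a(2b-a)/L² = (-4)·9·(2·3-9)/12² = 3/4 kN·m
Load 2 — uniform load w=11 kN/m over full span:
  R_A = wL/2 = 11·12/2 = 66 kN
  M_A = wL²/12 = 11·12²/12 = 132 kN·m
  R_B = wL/2 = 11·12/2 = 66 kN
  M_B = -wL²/12 = -11·12²/12 = -132 kN·m
Load 3 — point force P=-3 kN at a=24/5 m (b=L-a=36/5):
  R_A = Pb²(3a+b)/L³ = (-3)·(36/5)²·(3·(24/5)+(36/5))/12³ = -243/125 kN
  M_A = Pab²/L² = (-3)·(24/5)·(36/5)²/12² = -648/125 kN·m
  R_B = Pa²(a+3b)/L³ = (-3)·(24/5)²·((24/5)+3·(36/5))/12³ = -132/125 kN
  M_B = -Pa²b/L² = -(-3)·(24/5)²·(36/5)/12² = 432/125 kN·m
Load 4 — point force P=19 kN at a=8 m (b=L-a=4):
  R_A = Pb²(3a+b)/L³ = 19·4²·(3·8+4)/12³ = 133/27 kN
  M_A = Pab²/L² = 19·8·4²/12² = 152/9 kN·m
  R_B = Pa²(a+3b)/L³ = 19·8²·(8+3·4)/12³ = 380/27 kN
  M_B = -Pa²b/L² = -19·8²·4/12² = -304/9 kN·m
Superposition: R_A = 1852387/27000 kN, M_A = 641047/4500 kN·m, R_B = 2143613/27000 kN, M_B = -727073/4500 kN·m

R_A = 1852387/27000 kN, M_A = 641047/4500 kN·m, R_B = 2143613/27000 kN, M_B = -727073/4500 kN·m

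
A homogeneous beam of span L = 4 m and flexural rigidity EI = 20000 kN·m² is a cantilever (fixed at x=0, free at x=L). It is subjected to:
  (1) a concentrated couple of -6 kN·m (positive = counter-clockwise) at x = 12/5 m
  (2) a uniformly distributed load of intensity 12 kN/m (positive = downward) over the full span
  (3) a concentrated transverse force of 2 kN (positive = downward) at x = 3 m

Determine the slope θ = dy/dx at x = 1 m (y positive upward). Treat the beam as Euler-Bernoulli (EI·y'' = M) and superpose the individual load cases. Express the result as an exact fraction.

θ(1) = -17/4000 rad

Load 1 — applied couple M₀=-6 kN·m at a=12/5 m (b=L-a=8/5):
  θ_1 = M₀x/EI  [x≤a] = (-6)·1/20000 = -3/10000 rad
Load 2 — uniform load w=12 kN/m over full span:
  θ_2 = -wx(x²-3Lx+3L²)/(6EI) = -12·1·(1²-3·4·1+3·4²)/(6·20000) = -37/10000 rad
Load 3 — point force P=2 kN at a=3 m (b=L-a=1):
  θ_3 = -Px(2a-x)/(2EI)  [x≤a] = -2·1·(2·3-1)/(2·20000) = -1/4000 rad
Superposition: θ = Σ θ_i = -17/4000 rad ≈ -0.004250 rad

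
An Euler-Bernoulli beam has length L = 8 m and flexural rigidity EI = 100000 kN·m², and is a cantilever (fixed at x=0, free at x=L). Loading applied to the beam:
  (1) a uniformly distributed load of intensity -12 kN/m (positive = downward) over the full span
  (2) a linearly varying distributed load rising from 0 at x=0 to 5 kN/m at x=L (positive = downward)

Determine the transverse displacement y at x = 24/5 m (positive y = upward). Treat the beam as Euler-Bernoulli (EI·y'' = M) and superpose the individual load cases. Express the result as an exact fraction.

Load 1 — uniform load w=-12 kN/m over full span:
  y_1 = -wx²(x²-4Lx+6L²)/(24EI) = -(-12)·(24/5)²·((24/5)²-4·8·(24/5)+6·8²)/(24·100000) = 57024/1953125 m
Load 2 — triangular load w₀=5 kN/m (0→w₀ over full span):
  y_2 = (w₀Lx³/12-w₀L²x²/6-w₀x⁵/(120L))/EI = (5·8·(24/5)³/12-5·8²·(24/5)²/6-5·(24/5)⁵/(120·8))/100000 = -85296/9765625 m
Superposition: y = Σ y_i = 199824/9765625 m ≈ 0.020462 m

y(24/5) = 199824/9765625 m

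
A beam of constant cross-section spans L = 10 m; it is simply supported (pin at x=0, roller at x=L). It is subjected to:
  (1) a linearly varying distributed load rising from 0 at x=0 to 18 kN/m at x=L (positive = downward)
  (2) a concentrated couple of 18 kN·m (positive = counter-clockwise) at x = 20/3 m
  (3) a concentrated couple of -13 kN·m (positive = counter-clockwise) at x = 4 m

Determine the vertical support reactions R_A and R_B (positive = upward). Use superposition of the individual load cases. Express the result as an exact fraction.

Load 1 — triangular load w₀=18 kN/m (0→w₀ over full span):
  R_A = w₀L/6 = 18·10/6 = 30 kN
  R_B = w₀L/3 = 18·10/3 = 60 kN
Load 2 — applied couple M₀=18 kN·m at a=20/3 m (b=L-a=10/3):
  R_A = M₀/L = 18/10 = 9/5 kN
  R_B = -M₀/L = -18/10 = -9/5 kN
Load 3 — applied couple M₀=-13 kN·m at a=4 m (b=L-a=6):
  R_A = M₀/L = (-13)/10 = -13/10 kN
  R_B = -M₀/L = -(-13)/10 = 13/10 kN
Superposition: R_A = 61/2 kN, R_B = 119/2 kN

R_A = 61/2 kN, R_B = 119/2 kN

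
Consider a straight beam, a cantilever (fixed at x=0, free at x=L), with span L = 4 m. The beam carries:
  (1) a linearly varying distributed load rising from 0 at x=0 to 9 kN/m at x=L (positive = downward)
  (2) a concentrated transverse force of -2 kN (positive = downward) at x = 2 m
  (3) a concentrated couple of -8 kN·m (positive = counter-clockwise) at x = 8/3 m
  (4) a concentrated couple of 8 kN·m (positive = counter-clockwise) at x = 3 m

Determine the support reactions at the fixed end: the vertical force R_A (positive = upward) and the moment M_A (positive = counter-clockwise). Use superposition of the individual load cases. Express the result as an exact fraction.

R_A = 16 kN, M_A = 44 kN·m

Load 1 — triangular load w₀=9 kN/m (0→w₀ over full span):
  R_A = w₀L/2 = 9·4/2 = 18 kN
  M_A = w₀L²/3 = 9·4²/3 = 48 kN·m
Load 2 — point force P=-2 kN at a=2 m (b=L-a=2):
  R_A = P = (-2) = -2 kN
  M_A = Pa = (-2)·2 = -4 kN·m
Load 3 — applied couple M₀=-8 kN·m at a=8/3 m (b=L-a=4/3):
  R_A = 0 kN
  M_A = -M₀ = -(-8) = 8 kN·m
Load 4 — applied couple M₀=8 kN·m at a=3 m (b=L-a=1):
  R_A = 0 kN
  M_A = -M₀ = -8 kN·m
Superposition: R_A = 16 kN, M_A = 44 kN·m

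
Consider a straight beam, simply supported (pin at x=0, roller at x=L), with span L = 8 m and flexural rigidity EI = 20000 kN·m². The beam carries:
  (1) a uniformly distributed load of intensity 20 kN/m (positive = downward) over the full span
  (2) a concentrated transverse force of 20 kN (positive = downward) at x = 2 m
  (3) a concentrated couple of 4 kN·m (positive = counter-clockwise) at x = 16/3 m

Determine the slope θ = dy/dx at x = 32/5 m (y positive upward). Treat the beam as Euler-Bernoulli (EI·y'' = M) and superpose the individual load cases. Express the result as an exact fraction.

θ(32/5) = 43193/2250000 rad

Load 1 — uniform load w=20 kN/m over full span:
  θ_1 = -w(L³-6Lx²+4x³)/(24EI) = -20·(8³-6·8·(32/5)²+4·(32/5)³)/(24·20000) = 264/15625 rad
Load 2 — point force P=20 kN at a=2 m (b=L-a=6):
  θ_2 = -Pa(2L²-6Lx+3x²+a²)/(6LEI)  [x>a] = -20·2·(2·8²-6·8·(32/5)+3·(32/5)²+2²)/(6·8·20000) = 109/50000 rad
Load 3 — applied couple M₀=4 kN·m at a=16/3 m (b=L-a=8/3):
  θ_3 = (M₀x²/(2L)-M₀(x-a)+C₁)/EI  [x>a] with C₁=M₀(3b²-L²)/(6L)=-32/9 = (4·(32/5)²/(2·8)-4·((32/5)-(16/3))+(-32/9))/20000 = 17/140625 rad
Superposition: θ = Σ θ_i = 43193/2250000 rad ≈ 0.019197 rad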